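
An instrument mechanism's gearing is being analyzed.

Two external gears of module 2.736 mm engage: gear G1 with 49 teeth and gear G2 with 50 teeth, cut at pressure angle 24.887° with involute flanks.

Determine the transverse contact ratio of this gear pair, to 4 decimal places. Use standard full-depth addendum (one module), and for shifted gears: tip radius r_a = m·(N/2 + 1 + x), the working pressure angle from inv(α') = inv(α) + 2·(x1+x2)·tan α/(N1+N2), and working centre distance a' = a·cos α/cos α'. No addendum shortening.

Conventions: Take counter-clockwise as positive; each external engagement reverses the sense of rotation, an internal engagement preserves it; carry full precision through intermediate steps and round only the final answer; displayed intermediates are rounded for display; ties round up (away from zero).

class = single-mesh tooth geometry [involute pair 49T × 50T, m = 2.736]
base radii: r_b1 = 60.807376, r_b2 = 62.048343
tip radii: r_a1 = 69.768000, r_a2 = 71.136000
no profile shift: α' = α, a' = a
action lengths: √(r_a1²−r_b1²) = 34.205801, √(r_a2²−r_b2²) = 34.789849
base pitch p_b = π·m·cos α = 7.797225
CR = (34.205801 + 34.789849 − 135.432000·sin 24.88700°)/7.797225 = 1.539240
contact ratio ≈ 1.5392

1.5392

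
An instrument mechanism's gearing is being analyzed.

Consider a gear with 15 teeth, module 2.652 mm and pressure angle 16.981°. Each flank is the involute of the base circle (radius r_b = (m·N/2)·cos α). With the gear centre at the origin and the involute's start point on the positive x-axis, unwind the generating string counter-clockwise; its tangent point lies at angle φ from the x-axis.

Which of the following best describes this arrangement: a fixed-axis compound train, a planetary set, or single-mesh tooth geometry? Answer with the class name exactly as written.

topology: single-mesh involute geometry — m = 2.652, N = 15
classification: single-mesh tooth geometry

single-mesh tooth geometry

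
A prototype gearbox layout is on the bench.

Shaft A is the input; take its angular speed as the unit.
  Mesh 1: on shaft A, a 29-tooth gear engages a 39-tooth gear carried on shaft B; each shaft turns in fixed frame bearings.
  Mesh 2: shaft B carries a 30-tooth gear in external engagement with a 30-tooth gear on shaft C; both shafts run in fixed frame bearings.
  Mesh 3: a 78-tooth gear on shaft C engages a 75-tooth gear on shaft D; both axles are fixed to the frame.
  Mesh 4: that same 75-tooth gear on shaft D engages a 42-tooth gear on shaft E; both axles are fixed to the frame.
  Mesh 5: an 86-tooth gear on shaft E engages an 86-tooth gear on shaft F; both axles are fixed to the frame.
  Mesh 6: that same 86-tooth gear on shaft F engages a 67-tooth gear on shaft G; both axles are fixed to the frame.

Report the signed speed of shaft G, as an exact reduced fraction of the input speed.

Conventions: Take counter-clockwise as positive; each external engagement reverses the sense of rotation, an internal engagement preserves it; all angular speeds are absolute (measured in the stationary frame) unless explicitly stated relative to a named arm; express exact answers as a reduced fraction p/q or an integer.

6-mesh fixed-axis compound train (all bearings frame-fixed)
mesh 1 [29T→39T]: |ω|/ω_in = 1×29/39 = 29/39, sense flips to −
mesh 2 [30T→30T]: |ω|/ω_in = (29/39)×30/30 = 29/39, sense flips to +
mesh 3 [78T→75T]: |ω|/ω_in = (29/39)×78/75 = 58/75, sense flips to −
mesh 4 [75T→42T]: |ω|/ω_in = (58/75)×75/42 = 29/21, sense flips to +
mesh 5 [86T→86T]: |ω|/ω_in = (29/21)×86/86 = 29/21, sense flips to −
mesh 6 [86T→67T]: |ω|/ω_in = (29/21)×86/67 = 2494/1407, sense flips to +
signed output speed (× input speed) = 2494/1407

2494/1407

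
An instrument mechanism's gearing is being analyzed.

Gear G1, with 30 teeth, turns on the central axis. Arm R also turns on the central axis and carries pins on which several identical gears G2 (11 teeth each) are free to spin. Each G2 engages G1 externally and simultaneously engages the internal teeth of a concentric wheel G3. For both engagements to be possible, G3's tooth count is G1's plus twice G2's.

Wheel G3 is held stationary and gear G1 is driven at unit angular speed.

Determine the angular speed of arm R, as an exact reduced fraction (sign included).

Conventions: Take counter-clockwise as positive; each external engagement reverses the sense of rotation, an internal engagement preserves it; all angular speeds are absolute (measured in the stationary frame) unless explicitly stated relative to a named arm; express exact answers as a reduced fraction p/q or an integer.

15/41

planetary set (30T centre, 11T on arm, 52T internal) — Willis relation
ring teeth: 30 + 2·11 = 52
30(ω_sun−ω_arm) = −52(ω_ring−ω_arm),  ω_ring = 0, ω_sun = 1
30(1−ω_arm) = −52(0−ω_arm)  ⇒  82·ω_arm = 30  ⇒  ω_arm = 15/41
exact speed ratio = 15/41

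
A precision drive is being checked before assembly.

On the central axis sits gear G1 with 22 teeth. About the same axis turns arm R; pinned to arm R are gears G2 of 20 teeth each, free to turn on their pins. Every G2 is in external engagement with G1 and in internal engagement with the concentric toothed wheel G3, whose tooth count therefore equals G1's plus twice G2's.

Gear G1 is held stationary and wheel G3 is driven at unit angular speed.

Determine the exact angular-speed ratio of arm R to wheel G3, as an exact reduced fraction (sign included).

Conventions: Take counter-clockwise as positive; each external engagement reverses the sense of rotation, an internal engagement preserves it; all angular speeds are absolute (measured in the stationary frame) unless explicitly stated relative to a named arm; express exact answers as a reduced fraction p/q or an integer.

31/42

topology: planetary set — G1 22T / G2 20T / G3 62T, arm = carrier (Willis)
ring teeth: 22 + 2·20 = 62
22(ω_sun−ω_arm) = −62(ω_ring−ω_arm),  ω_sun = 0, ω_ring = 1
22(0−ω_arm) = −62(1−ω_arm)  ⇒  84·ω_arm = 62  ⇒  ω_arm = 31/42
ω_out/ω_in = 31/42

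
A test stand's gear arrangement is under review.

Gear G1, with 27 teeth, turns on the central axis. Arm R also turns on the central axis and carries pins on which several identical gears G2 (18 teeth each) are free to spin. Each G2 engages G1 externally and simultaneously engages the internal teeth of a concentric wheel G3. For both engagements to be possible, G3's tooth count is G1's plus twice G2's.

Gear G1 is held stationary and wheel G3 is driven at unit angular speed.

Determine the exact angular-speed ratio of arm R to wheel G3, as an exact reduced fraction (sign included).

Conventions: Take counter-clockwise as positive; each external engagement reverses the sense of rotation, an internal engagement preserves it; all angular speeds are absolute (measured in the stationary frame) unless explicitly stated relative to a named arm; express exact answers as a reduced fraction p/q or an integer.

7/10

class = planetary set [G3 = 27+2·18 = 63; Willis about the carrier]
ring teeth: 27 + 2·18 = 63
27(ω_sun−ω_arm) = −63(ω_ring−ω_arm),  ω_sun = 0, ω_ring = 1
27(0−ω_arm) = −63(1−ω_arm)  ⇒  90·ω_arm = 63  ⇒  ω_arm = 7/10
ω_out/ω_in = 7/10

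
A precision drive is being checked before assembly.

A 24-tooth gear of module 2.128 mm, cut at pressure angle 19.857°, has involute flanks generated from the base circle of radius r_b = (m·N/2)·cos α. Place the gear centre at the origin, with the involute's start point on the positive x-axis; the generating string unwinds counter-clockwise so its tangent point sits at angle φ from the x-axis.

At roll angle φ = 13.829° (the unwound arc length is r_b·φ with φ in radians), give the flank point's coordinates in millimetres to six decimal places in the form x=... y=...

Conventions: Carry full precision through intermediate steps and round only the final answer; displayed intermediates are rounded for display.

x=24.707139 y=0.111914

class = single-mesh tooth geometry [base-circle involute, m = 2.128, 24T]
pitch radius r_p = m·N/2 = 2.128·24/2 = 25.536000
base radius r_b = r_p·cos α = 25.536000·cos 19.857° = 24.017714
roll angle φ = 13.829° = 0.24136158 rad
x = r_b·(cos φ + φ·sin φ) = 24.707139
y = r_b·(sin φ − φ·cos φ) = 0.111914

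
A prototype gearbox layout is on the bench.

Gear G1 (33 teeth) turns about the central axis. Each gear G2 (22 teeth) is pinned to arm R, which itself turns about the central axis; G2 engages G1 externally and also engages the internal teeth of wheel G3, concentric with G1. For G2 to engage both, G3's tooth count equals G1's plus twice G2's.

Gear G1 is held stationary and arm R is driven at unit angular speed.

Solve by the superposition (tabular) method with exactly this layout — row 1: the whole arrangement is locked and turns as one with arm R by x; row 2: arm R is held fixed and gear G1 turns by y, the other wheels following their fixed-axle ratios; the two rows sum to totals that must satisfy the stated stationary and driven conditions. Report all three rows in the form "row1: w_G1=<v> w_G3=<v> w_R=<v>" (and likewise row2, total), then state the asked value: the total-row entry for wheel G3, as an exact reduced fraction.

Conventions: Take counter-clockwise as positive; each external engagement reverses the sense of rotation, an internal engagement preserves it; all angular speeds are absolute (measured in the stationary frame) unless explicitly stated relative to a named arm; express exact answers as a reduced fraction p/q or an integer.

class = planetary set [G3 = 33+2·22 = 77; Willis about the carrier]
superposition row 1 [locked train]: every member turns x
superposition row 2 [arm held]: sun y, ring −(33/77)·y, arm 0
boundary: total ω_sun = x + y = 0 and total ω_arm = x = 1  ⇒  y = -1, x = 1
row 2 ring = −(33/77)·(-1) = 3/7
totals (row 1 + row 2): sun 1 + (-1) = 0, ring 1 + 3/7 = 10/7, arm 1 + 0 = 1
asked cell (total, ring) = 10/7

row1: w_G1=1 w_G3=1 w_R=1
row2: w_G1=-1 w_G3=3/7 w_R=0
total: w_G1=0 w_G3=10/7 w_R=1
asked value: 10/7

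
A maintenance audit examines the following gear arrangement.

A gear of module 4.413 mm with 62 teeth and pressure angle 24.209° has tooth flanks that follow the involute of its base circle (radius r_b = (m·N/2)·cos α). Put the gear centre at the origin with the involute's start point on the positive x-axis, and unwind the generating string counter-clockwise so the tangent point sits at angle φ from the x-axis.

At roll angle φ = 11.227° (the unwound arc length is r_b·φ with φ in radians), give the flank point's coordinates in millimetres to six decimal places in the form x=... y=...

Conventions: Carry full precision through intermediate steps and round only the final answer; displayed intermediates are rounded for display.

topology: single-mesh involute geometry — m = 4.413, N = 62
pitch radius r_p = m·N/2 = 4.413·62/2 = 136.803000
base radius r_b = r_p·cos α = 136.803000·cos 24.209° = 124.771958
roll angle φ = 11.227° = 0.19594812 rad
x = r_b·(cos φ + φ·sin φ) = 127.144365
y = r_b·(sin φ − φ·cos φ) = 0.311710

x=127.144365 y=0.311710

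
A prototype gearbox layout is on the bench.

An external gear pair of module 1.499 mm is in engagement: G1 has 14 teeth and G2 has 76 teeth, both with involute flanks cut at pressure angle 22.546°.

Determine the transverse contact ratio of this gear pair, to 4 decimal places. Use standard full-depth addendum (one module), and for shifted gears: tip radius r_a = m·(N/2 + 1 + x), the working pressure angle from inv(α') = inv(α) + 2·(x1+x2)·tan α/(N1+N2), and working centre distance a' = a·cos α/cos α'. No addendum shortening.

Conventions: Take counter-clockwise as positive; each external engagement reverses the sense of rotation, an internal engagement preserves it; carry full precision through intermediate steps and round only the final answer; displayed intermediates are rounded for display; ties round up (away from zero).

class = single-mesh tooth geometry [involute pair 14T × 76T, m = 1.499]
base radii: r_b1 = 9.691041, r_b2 = 52.608508
tip radii: r_a1 = 11.992000, r_a2 = 58.461000
no profile shift: α' = α, a' = a
action lengths: √(r_a1²−r_b1²) = 7.063412, √(r_a2²−r_b2²) = 25.495753
base pitch p_b = π·m·cos α = 4.349329
CR = (7.063412 + 25.495753 − 67.455000·sin 22.54600°)/4.349329 = 1.539370
contact ratio ≈ 1.5394

1.5394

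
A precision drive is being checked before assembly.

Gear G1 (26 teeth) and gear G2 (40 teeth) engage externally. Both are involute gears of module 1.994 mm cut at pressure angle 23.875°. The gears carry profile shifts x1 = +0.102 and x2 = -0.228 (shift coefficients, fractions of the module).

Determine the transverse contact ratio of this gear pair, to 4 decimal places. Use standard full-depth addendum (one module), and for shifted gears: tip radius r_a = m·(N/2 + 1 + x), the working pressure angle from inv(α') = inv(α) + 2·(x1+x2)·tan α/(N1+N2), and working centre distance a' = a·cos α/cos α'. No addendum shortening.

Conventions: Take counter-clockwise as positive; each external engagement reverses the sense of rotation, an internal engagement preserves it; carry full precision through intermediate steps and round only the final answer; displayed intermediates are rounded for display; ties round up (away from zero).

single-mesh involute tooth geometry (26T engaging 40T at module 1.994)
base radii: r_b1 = 23.703871, r_b2 = 36.467494
tip radii: r_a1 = 28.119388, r_a2 = 41.419368
inv(α') = inv(23.875°) + 2·(+0.102-0.228)·tan α/(26+40) = 0.02422974  ⇒  α' = 23.36879°
a' = a·cos α / cos α' = 65.8020·cos 23.875°/cos 23.36879° = 65.548232
action lengths: √(r_a1²−r_b1²) = 15.127011, √(r_a2²−r_b2²) = 19.638888
base pitch p_b = π·m·cos α = 5.728301
CR = (15.127011 + 19.638888 − 65.548232·sin 23.36879°)/5.728301 = 1.530355
contact ratio ≈ 1.5304

1.5304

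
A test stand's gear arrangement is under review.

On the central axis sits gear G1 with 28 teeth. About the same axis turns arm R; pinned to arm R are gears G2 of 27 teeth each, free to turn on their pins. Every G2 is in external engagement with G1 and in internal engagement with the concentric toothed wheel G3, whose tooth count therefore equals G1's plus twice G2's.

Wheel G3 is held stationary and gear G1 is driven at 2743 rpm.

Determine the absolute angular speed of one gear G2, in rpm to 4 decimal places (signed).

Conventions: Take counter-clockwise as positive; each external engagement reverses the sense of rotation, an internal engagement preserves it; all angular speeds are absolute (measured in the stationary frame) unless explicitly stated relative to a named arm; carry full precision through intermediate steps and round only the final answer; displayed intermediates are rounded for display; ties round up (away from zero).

-1422.2963 rpm

planetary set (28T centre, 27T on arm, 82T internal) — Willis relation
normalise by the input: solve with ω_sun = 1, then scale by 2743 rpm
ring teeth: 28 + 2·27 = 82
28(ω_sun−ω_arm) = −82(ω_ring−ω_arm),  ω_ring = 0, ω_sun = 1
28(1−ω_arm) = −82(0−ω_arm)  ⇒  110·ω_arm = 28  ⇒  ω_arm = 14/55
sun–planet mesh: 28·(1−14/55) = −27·(ω_p−ω_arm)  ⇒  ω_p−ω_arm = -1148/1485
ω_p = 14/55 − 1148/1485 = -14/27
scale: ω_p = -14/27 × 2743 rpm = -1422.2963 rpm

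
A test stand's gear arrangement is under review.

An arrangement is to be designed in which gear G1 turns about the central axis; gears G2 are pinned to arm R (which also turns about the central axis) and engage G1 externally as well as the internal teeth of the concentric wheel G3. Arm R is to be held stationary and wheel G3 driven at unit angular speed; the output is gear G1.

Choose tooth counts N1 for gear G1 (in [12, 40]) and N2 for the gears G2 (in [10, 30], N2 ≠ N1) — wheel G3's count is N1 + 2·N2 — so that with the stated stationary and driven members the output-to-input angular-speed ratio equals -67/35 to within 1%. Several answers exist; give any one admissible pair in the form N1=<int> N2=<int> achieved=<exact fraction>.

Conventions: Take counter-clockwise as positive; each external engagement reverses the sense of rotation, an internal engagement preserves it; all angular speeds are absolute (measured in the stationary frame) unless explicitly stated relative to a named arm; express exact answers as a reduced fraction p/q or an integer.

N1=35 N2=16 achieved=-67/35

class = planetary set [ratio -67/35 wanted; Willis about the carrier]
Willis with ω_arm = 0: ω_sun/ω_ring = −N3/N1; set equal to -67/35  ⇒  N3/N1 = −(-67/35) = 67/35
N3 = N1 + 2·N2  ⇒  N2/N1 = (N3/N1 − 1)/2 = (67/35 − 1)/2 = 16/35
smallest multiple with N1 ≥ 12 and N2 ≥ 10: k = 1  ⇒  N1 = 1·35 = 35, N2 = 1·16 = 16 (N1 ≤ 40, N2 ≤ 30, N2 ≠ N1 ✓), N3 = 35 + 2·16 = 67
check: −N3/N1 with N1 = 35, N3 = 67 gives -67/35; |achieved − target| = 0 ≤ 67/3500 ✓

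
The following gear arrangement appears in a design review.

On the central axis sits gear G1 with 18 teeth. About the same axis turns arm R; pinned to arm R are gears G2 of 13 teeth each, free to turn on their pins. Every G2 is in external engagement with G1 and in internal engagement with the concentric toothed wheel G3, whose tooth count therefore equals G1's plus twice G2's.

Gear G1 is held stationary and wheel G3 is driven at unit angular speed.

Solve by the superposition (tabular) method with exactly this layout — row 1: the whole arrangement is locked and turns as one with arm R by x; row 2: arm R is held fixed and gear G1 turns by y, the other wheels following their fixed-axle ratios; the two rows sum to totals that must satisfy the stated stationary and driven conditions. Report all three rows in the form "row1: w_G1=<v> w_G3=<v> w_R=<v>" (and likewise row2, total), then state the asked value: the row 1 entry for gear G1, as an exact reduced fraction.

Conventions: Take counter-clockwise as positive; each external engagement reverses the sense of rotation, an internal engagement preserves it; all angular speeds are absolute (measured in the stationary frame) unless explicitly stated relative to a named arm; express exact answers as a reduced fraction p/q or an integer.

row1: w_G1=22/31 w_G3=22/31 w_R=22/31
row2: w_G1=-22/31 w_G3=9/31 w_R=0
total: w_G1=0 w_G3=1 w_R=22/31
asked value: 22/31

topology: planetary set — G1 18T / G2 13T / G3 44T, arm = carrier (Willis)
row 1 — lock + rotate with arm: ω_sun = ω_ring = ω_arm = x
row 2 — arm fixed, fixed-axis ratios: sun y, ring −(18/44)·y, arm 0
boundary: total ω_sun = x + y = 0 and total ω_ring = x − (18/44)·y = 1  ⇒  y = -22/31, x = 22/31
row 2 ring = −(18/44)·(-22/31) = 9/31
totals (row 1 + row 2): sun 22/31 + (-22/31) = 0, ring 22/31 + 9/31 = 1, arm 22/31 + 0 = 22/31
asked cell (row1, sun) = 22/31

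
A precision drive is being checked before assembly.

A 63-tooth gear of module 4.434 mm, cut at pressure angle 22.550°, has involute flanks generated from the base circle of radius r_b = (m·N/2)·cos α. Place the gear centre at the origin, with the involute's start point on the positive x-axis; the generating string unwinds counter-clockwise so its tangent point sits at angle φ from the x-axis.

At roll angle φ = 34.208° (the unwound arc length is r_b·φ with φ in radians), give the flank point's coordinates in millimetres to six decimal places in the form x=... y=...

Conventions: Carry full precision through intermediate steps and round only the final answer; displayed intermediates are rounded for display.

x=149.974215 y=8.828721

topology: single-mesh involute geometry — m = 4.434, N = 63
pitch radius r_p = m·N/2 = 4.434·63/2 = 139.671000
base radius r_b = r_p·cos α = 139.671000·cos 22.550° = 128.992485
roll angle φ = 34.208° = 0.59704223 rad
x = r_b·(cos φ + φ·sin φ) = 149.974215
y = r_b·(sin φ − φ·cos φ) = 8.828721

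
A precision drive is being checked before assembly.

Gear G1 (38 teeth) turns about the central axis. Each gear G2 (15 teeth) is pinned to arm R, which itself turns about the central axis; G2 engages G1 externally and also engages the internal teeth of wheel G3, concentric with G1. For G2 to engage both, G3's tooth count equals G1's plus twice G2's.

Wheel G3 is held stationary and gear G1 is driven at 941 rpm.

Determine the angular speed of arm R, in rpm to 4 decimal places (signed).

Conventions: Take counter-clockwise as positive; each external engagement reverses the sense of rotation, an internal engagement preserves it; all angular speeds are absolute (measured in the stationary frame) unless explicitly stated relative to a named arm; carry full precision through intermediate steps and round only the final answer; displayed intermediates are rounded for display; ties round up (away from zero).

+337.3396 rpm

planetary set (38T centre, 15T on arm, 68T internal) — Willis relation
normalise by the input: solve with ω_sun = 1, then scale by 941 rpm
ring teeth: 38 + 2·15 = 68
38(ω_sun−ω_arm) = −68(ω_ring−ω_arm),  ω_ring = 0, ω_sun = 1
38(1−ω_arm) = −68(0−ω_arm)  ⇒  106·ω_arm = 38  ⇒  ω_arm = 19/53
scale: ω_arm = 19/53 × 941 rpm = +337.3396 rpm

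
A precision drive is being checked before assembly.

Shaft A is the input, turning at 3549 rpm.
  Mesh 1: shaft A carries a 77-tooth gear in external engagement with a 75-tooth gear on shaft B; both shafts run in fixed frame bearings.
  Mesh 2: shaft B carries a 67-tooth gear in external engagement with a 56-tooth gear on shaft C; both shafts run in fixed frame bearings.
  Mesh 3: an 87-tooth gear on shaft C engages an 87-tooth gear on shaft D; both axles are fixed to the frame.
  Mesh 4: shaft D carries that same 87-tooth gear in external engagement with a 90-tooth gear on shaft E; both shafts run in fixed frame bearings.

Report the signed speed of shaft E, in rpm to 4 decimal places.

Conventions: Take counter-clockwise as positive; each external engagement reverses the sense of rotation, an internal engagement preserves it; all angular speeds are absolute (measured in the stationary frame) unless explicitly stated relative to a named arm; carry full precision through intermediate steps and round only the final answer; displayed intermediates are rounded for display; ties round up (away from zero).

+4214.0432 rpm

class = fixed-axis compound train [4 meshes; 4 ratios multiply, 4 sense flips]
mesh 1 [77T→75T]: ω = 3549.0000×77/75 = 3643.6400 rpm, sense flips to −
mesh 2 [67T→56T]: ω = 3643.6400×67/56 = 4359.3550 rpm, sense flips to +
mesh 3 [87T→87T]: ω = 4359.3550×87/87 = 4359.3550 rpm, sense flips to −
mesh 4 [87T→90T]: ω = 4359.3550×87/90 = 4214.0432 rpm, sense flips to +
signed output speed = +4214.0432 rpm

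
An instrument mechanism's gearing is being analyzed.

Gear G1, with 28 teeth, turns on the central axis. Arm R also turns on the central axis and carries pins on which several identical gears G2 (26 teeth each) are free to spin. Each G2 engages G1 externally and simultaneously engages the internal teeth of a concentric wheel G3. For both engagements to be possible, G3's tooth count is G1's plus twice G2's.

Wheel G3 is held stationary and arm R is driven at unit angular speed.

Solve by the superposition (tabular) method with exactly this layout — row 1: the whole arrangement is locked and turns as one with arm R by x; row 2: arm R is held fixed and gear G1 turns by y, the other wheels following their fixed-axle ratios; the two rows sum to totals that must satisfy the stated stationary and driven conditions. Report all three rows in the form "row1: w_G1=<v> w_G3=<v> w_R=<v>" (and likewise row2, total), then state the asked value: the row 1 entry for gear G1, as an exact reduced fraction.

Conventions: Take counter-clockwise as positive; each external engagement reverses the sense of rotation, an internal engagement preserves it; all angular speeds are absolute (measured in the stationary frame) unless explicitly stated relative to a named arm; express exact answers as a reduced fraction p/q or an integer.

recognized (axles ride arm R): planetary set, 28/26/80 teeth
row 1: whole set turns with the arm by x
superposition row 2 [arm held]: sun y, ring −(28/80)·y, arm 0
boundary: total ω_ring = x − (28/80)·y = 0 and total ω_arm = x = 1  ⇒  y = 20/7, x = 1
row 2 ring = −(28/80)·20/7 = -1
totals (row 1 + row 2): sun 1 + 20/7 = 27/7, ring 1 + (-1) = 0, arm 1 + 0 = 1
asked cell (row1, sun) = 1

row1: w_G1=1 w_G3=1 w_R=1
row2: w_G1=20/7 w_G3=-1 w_R=0
total: w_G1=27/7 w_G3=0 w_R=1
asked value: 1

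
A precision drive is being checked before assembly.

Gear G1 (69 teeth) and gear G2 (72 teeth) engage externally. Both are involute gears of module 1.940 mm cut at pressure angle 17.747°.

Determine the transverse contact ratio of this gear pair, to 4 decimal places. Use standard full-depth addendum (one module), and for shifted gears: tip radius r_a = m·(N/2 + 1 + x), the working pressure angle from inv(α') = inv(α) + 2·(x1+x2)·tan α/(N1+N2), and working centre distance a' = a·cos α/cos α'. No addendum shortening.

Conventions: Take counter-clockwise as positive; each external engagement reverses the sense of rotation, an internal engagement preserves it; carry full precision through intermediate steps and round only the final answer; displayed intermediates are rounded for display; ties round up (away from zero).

single-mesh involute tooth geometry (69T engaging 72T at module 1.940)
base radii: r_b1 = 63.744919, r_b2 = 66.516437
tip radii: r_a1 = 68.870000, r_a2 = 71.780000
no profile shift: α' = α, a' = a
action lengths: √(r_a1²−r_b1²) = 26.070331, √(r_a2²−r_b2²) = 26.980214
base pitch p_b = π·m·cos α = 5.804654
CR = (26.070331 + 26.980214 − 136.770000·sin 17.74700°)/5.804654 = 1.957236
contact ratio ≈ 1.9572

1.9572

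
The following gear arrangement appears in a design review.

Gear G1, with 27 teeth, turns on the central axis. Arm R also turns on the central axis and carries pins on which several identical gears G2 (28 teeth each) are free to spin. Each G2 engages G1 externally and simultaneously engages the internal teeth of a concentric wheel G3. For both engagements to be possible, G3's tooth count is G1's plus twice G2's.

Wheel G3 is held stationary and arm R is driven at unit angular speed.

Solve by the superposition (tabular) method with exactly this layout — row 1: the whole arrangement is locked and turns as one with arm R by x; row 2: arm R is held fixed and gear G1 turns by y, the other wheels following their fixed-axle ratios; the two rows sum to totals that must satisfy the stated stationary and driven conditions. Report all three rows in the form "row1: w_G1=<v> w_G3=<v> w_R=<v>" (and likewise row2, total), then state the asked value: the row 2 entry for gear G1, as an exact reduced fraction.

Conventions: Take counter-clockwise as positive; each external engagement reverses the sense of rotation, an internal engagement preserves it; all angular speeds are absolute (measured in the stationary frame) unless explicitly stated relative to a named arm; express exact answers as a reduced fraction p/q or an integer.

class = planetary set [G3 = 27+2·28 = 83; Willis about the carrier]
row 1 — lock + rotate with arm: ω_sun = ω_ring = ω_arm = x
row 2 (arm held, sun turns y): ω_ring = −(27/83)·y, ω_arm = 0
boundary: total ω_ring = x − (27/83)·y = 0 and total ω_arm = x = 1  ⇒  y = 83/27, x = 1
row 2 ring = −(27/83)·83/27 = -1
totals (row 1 + row 2): sun 1 + 83/27 = 110/27, ring 1 + (-1) = 0, arm 1 + 0 = 1
asked cell (row2, sun) = 83/27

row1: w_G1=1 w_G3=1 w_R=1
row2: w_G1=83/27 w_G3=-1 w_R=0
total: w_G1=110/27 w_G3=0 w_R=1
asked value: 83/27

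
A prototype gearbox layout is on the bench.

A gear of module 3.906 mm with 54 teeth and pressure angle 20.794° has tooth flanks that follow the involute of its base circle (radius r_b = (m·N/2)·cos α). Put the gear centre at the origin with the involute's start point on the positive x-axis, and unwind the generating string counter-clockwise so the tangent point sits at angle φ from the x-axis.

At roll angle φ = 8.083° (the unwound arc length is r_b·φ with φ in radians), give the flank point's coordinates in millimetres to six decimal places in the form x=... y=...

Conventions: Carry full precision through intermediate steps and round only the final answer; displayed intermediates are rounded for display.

x=99.568732 y=0.092089

class = single-mesh tooth geometry [base-circle involute, m = 3.906, 54T]
pitch radius r_p = m·N/2 = 3.906·54/2 = 105.462000
base radius r_b = r_p·cos α = 105.462000·cos 20.794° = 98.592507
roll angle φ = 8.083° = 0.14107496 rad
x = r_b·(cos φ + φ·sin φ) = 99.568732
y = r_b·(sin φ − φ·cos φ) = 0.092089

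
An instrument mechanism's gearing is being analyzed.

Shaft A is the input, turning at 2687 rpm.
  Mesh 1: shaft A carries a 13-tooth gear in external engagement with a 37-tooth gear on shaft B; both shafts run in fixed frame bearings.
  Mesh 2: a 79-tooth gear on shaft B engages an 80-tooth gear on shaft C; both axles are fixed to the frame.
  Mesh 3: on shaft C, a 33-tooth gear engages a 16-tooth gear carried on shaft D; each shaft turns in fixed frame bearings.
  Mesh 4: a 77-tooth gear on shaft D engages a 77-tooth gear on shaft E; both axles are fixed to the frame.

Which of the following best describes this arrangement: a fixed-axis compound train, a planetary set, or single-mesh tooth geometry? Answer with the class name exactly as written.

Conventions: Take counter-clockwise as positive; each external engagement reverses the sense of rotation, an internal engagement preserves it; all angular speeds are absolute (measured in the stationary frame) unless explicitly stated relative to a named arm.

fixed-axis compound train

topology: fixed-axis compound train — 4 meshes, A→E
classification: fixed-axis compound train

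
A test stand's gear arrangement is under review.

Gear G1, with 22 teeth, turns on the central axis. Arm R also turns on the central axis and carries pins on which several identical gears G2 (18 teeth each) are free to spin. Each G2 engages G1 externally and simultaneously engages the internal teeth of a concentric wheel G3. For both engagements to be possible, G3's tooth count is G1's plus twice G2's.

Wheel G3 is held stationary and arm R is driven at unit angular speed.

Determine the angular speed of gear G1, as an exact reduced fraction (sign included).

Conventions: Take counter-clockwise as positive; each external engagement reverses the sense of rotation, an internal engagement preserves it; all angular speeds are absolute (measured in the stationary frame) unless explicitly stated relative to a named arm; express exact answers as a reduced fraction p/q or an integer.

40/11

topology: planetary set — G1 22T / G2 18T / G3 58T, arm = carrier (Willis)
ring teeth: 22 + 2·18 = 58
22(ω_sun−ω_arm) = −58(ω_ring−ω_arm),  ω_ring = 0, ω_arm = 1
ω_sun = 1 − (58/22)(0−1) = 40/11
exact speed ratio = 40/11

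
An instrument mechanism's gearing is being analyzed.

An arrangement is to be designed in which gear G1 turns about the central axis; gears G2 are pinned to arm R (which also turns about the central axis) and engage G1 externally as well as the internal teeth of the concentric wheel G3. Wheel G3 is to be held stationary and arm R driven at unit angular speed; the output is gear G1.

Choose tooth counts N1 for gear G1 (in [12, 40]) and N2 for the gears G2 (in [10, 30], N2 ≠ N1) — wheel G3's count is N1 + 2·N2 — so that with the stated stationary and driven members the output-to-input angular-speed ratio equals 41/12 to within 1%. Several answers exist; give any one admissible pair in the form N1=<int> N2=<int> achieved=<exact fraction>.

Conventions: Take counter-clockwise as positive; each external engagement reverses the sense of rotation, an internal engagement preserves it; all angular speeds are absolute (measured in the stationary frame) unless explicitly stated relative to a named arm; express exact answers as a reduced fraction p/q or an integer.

N1=24 N2=17 achieved=41/12

planetary set to be sized for 41/12 (Willis relation)
Willis with ω_ring = 0: ω_sun/ω_arm = (N1+N3)/N1; set equal to 41/12  ⇒  N3/N1 = 41/12 − 1 = 29/12
N3 = N1 + 2·N2  ⇒  N2/N1 = (N3/N1 − 1)/2 = (29/12 − 1)/2 = 17/24
smallest multiple with N1 ≥ 12 and N2 ≥ 10: k = 1  ⇒  N1 = 1·24 = 24, N2 = 1·17 = 17 (N1 ≤ 40, N2 ≤ 30, N2 ≠ N1 ✓), N3 = 24 + 2·17 = 58
check: (N1+N3)/N1 with N1 = 24, N3 = 58 gives 41/12; |achieved − target| = 0 ≤ 41/1200 ✓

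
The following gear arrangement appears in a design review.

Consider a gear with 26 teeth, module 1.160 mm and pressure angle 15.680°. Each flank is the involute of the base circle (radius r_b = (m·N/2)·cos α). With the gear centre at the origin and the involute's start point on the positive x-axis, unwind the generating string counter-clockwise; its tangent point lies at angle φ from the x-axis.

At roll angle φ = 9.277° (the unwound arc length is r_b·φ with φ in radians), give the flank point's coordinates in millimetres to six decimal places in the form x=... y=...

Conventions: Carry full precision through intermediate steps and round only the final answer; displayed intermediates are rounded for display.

x=14.707884 y=0.020489

topology: single-mesh involute geometry — m = 1.160, N = 26
pitch radius r_p = m·N/2 = 1.160·26/2 = 15.080000
base radius r_b = r_p·cos α = 15.080000·cos 15.680° = 14.518815
roll angle φ = 9.277° = 0.16191419 rad
x = r_b·(cos φ + φ·sin φ) = 14.707884
y = r_b·(sin φ − φ·cos φ) = 0.020489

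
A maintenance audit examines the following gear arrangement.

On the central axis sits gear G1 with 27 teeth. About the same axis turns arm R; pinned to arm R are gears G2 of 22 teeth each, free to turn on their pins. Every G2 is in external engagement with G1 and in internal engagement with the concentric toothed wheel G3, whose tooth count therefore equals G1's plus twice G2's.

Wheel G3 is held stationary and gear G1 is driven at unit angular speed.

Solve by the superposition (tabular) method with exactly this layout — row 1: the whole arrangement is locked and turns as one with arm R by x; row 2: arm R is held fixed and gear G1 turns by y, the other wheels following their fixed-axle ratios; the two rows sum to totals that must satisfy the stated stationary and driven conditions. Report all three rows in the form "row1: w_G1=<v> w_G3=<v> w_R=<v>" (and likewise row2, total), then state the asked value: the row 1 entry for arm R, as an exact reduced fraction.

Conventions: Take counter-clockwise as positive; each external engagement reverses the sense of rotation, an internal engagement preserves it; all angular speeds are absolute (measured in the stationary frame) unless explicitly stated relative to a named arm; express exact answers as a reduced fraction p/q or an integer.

row1: w_G1=27/98 w_G3=27/98 w_R=27/98
row2: w_G1=71/98 w_G3=-27/98 w_R=0
total: w_G1=1 w_G3=0 w_R=27/98
asked value: 27/98

topology: planetary set — G1 27T / G2 22T / G3 71T, arm = carrier (Willis)
row 1: whole set turns with the arm by x
superposition row 2 [arm held]: sun y, ring −(27/71)·y, arm 0
boundary: total ω_ring = x − (27/71)·y = 0 and total ω_sun = x + y = 1  ⇒  y = 71/98, x = 27/98
row 2 ring = −(27/71)·71/98 = -27/98
totals (row 1 + row 2): sun 27/98 + 71/98 = 1, ring 27/98 + (-27/98) = 0, arm 27/98 + 0 = 27/98
asked cell (row1, arm) = 27/98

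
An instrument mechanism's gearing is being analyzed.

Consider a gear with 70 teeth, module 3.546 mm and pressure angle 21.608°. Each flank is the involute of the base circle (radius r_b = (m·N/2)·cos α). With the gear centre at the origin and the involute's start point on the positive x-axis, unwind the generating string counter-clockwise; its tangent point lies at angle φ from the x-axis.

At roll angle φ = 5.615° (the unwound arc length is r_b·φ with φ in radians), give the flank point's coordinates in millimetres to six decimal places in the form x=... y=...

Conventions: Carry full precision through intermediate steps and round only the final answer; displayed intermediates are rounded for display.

class = single-mesh tooth geometry [base-circle involute, m = 3.546, 70T]
pitch radius r_p = m·N/2 = 3.546·70/2 = 124.110000
base radius r_b = r_p·cos α = 124.110000·cos 21.608° = 115.388179
roll angle φ = 5.615° = 0.09800024 rad
x = r_b·(cos φ + φ·sin φ) = 115.940946
y = r_b·(sin φ − φ·cos φ) = 0.036166

x=115.940946 y=0.036166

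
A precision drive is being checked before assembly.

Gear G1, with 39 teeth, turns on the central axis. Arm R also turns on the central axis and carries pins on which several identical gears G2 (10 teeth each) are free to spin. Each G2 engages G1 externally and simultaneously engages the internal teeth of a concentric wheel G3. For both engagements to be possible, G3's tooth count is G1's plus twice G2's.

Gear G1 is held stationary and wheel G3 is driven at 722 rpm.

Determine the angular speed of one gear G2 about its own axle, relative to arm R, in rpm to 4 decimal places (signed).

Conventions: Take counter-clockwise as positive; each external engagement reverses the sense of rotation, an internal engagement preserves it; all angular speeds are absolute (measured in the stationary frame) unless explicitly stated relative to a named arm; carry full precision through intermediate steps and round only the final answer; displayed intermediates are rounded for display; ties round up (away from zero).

class = planetary set [G3 = 39+2·10 = 59; Willis about the carrier]
normalise by the input: solve with ω_ring = 1, then scale by 722 rpm
ring teeth: 39 + 2·10 = 59
39(ω_sun−ω_arm) = −59(ω_ring−ω_arm),  ω_sun = 0, ω_ring = 1
39(0−ω_arm) = −59(1−ω_arm)  ⇒  98·ω_arm = 59  ⇒  ω_arm = 59/98
sun–planet mesh: 39·(0−59/98) = −10·(ω_p−ω_arm)  ⇒  ω_p−ω_arm = 2301/980
scale: ω_p−ω_arm = 2301/980 × 722 rpm = +1695.2265 rpm

+1695.2265 rpm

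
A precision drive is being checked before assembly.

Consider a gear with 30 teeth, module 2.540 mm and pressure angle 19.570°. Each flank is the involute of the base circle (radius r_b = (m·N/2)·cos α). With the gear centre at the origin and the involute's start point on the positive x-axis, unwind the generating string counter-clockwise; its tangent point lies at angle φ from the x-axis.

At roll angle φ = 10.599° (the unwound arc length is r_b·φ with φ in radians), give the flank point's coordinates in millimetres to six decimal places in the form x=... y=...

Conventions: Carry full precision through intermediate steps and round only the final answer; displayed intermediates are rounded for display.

x=36.508071 y=0.075492

single-mesh involute tooth geometry (30T wheel at module 2.540)
pitch radius r_p = m·N/2 = 2.540·30/2 = 38.100000
base radius r_b = r_p·cos α = 38.100000·cos 19.570° = 35.899076
roll angle φ = 10.599° = 0.18498745 rad
x = r_b·(cos φ + φ·sin φ) = 36.508071
y = r_b·(sin φ − φ·cos φ) = 0.075492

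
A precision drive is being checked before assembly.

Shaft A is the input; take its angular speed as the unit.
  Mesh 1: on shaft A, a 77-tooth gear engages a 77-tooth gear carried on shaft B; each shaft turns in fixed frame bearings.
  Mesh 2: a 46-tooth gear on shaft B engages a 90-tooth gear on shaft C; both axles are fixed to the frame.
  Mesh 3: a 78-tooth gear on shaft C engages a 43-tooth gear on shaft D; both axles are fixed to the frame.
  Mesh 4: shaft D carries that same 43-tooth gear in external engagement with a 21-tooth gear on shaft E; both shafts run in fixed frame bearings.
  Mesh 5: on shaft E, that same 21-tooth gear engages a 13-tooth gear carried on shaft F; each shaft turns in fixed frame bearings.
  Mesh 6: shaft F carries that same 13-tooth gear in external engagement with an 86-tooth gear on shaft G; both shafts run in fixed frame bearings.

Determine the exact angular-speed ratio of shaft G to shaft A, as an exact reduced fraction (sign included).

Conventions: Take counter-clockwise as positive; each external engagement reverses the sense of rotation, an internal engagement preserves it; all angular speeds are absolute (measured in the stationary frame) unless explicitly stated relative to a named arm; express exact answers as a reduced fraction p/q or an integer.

class = fixed-axis compound train [6 meshes; 6 ratios multiply, 6 sense flips]
mesh 1 [77T→77T]: running ratio 1, sense −
mesh 2 [46T→90T]: running ratio 23/45, sense +
mesh 3 [78T→43T]: running ratio 598/645, sense −
mesh 4 [43T→21T]: running ratio 598/315, sense +
mesh 5 [21T→13T]: running ratio 46/15, sense −
mesh 6 [13T→86T]: running ratio 299/645, sense +
ω_out/ω_in = 299/645

299/645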